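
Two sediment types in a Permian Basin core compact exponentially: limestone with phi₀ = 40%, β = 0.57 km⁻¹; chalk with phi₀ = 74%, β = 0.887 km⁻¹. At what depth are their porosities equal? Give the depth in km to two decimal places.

1.94 km

Set phi₀ₐ e^(−βₐZ) = phi₀ᵦ e^(−βᵦZ) ⇒ ln(phi₀ₐ/phi₀ᵦ) = (βₐ − βᵦ)·Z
Z = ln(0.4/0.74) / (0.57 − 0.887) = -0.6152 / -0.317 = 1.941 km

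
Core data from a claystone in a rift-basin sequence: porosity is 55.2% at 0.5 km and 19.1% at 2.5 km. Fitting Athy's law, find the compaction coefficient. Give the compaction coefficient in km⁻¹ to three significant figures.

Athy: n(d) = n₀ e^(−βd) ⇒ n₁/n₂ = e^{β(d₂−d₁)} ⇒ β = ln(n₁/n₂)/(d₂−d₁)
β = ln(0.552/0.191) / (2.5 − 0.5) = ln(2.89) / 2 = 1.0613 / 2 = 0.5306 km⁻¹

0.531 km⁻¹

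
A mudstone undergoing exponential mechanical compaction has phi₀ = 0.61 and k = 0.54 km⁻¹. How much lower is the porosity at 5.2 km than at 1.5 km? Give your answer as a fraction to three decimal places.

0.235

phi(1.5) = 0.61·e^(−0.54×1.5) = 0.2714
phi(5.2) = 0.61·e^(−0.54×5.2) = 0.0368
Δphi = 0.2714 − 0.0368 = 0.2346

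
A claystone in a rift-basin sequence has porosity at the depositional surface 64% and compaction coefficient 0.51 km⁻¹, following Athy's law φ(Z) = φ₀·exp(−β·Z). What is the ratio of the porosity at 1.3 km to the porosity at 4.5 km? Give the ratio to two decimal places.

5.11

φ(Z₁)/φ(Z₂) = e^(−β·Z₁)/e^(−β·Z₂) = e^{β(Z₂−Z₁)}
= exp(0.51 × 3.2) = exp(1.632) = 5.1141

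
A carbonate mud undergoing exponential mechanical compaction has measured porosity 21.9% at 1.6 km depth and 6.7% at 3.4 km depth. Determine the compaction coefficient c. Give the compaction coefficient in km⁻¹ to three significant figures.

0.658 km⁻¹

Athy: phi(d) = phi₀ e^(−cd) ⇒ phi₁/phi₂ = e^{c(d₂−d₁)} ⇒ c = ln(phi₁/phi₂)/(d₂−d₁)
c = ln(0.219/0.067) / (3.4 − 1.6) = ln(3.269) / 1.8 = 1.1844 / 1.8 = 0.658 km⁻¹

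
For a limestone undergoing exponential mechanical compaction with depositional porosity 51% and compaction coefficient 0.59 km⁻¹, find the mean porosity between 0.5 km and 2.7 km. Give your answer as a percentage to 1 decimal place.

⟨n⟩ = (1/(d₂−d₁)) ∫ n₀ e^(−cd) dd = n₀·(e^(−c·d₁) − e^(−c·d₂)) / (c·(d₂−d₁))
e^(−0.59×0.5) = 0.7445; e^(−0.59×2.7) = 0.2033
⟨n⟩ = 0.51 × (0.7445 − 0.2033) / (0.59 × 2.2) = 0.51 × 0.4170 = 0.2127

21.3%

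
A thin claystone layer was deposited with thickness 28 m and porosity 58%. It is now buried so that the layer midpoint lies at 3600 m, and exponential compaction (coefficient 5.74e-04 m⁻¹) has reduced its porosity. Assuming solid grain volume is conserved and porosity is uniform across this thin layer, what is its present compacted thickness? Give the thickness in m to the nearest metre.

13 m

Working in km (1 km = 1000 m; k in km⁻¹ = k in m⁻¹ × 1000):
Porosity at 3.6 km: n = 0.58·exp(−0.574×3.6) = 0.0735
Solid-volume conservation: h(1−n) = h₀(1−n₀) ⇒ h = h₀·(1−n₀)/(1−n)
h = 0.028 × (1 − 0.58)/(1 − 0.0735) = 0.028 × 0.4533 = 0.0127 km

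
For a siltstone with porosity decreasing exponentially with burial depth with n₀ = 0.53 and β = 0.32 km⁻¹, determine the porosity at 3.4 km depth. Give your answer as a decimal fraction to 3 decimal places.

0.179

n = n₀·exp(−β·Z) = 0.53 × exp(−0.32 × 3.4) = 0.53 × exp(−1.088)
  = 0.53 × 0.3369 = 0.1786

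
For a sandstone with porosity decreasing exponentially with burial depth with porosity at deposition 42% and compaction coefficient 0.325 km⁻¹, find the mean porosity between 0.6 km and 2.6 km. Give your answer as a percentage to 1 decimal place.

25.4%

⟨phi⟩ = (1/(Z₂−Z₁)) ∫ phi₀ e^(−βZ) dZ = phi₀·(e^(−β·Z₁) − e^(−β·Z₂)) / (β·(Z₂−Z₁))
e^(−0.325×0.6) = 0.8228; e^(−0.325×2.6) = 0.4296
⟨phi⟩ = 0.42 × (0.8228 − 0.4296) / (0.325 × 2) = 0.42 × 0.6050 = 0.2541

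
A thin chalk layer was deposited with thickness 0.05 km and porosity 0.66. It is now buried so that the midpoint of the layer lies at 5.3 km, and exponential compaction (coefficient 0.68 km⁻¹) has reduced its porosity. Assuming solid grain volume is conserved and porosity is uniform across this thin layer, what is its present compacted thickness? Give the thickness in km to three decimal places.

0.017 km

Porosity at 5.3 km: phi = 0.66·exp(−0.68×5.3) = 0.0180
Solid-volume conservation: h(1−phi) = h₀(1−phi₀) ⇒ h = h₀·(1−phi₀)/(1−phi)
h = 0.05 × (1 − 0.66)/(1 − 0.0180) = 0.05 × 0.3462 = 0.0173 km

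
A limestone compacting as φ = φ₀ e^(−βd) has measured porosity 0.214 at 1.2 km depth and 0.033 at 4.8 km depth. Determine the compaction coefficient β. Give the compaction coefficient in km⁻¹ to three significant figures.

0.519 km⁻¹

Athy: φ(d) = φ₀ e^(−βd) ⇒ φ₁/φ₂ = e^{β(d₂−d₁)} ⇒ β = ln(φ₁/φ₂)/(d₂−d₁)
β = ln(0.214/0.033) / (4.8 − 1.2) = ln(6.485) / 3.6 = 1.8695 / 3.6 = 0.5193 km⁻¹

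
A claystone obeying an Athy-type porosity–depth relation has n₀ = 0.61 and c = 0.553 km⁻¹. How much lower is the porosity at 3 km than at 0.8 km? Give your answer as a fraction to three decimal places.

n(0.8) = 0.61·e^(−0.553×0.8) = 0.3919
n(3) = 0.61·e^(−0.553×3) = 0.1161
Δn = 0.3919 − 0.1161 = 0.2758

0.276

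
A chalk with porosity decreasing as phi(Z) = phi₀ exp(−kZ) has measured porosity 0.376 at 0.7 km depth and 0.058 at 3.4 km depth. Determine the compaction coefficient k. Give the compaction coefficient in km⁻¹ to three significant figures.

0.692 km⁻¹

Athy: phi(Z) = phi₀ e^(−kZ) ⇒ phi₁/phi₂ = e^{k(Z₂−Z₁)} ⇒ k = ln(phi₁/phi₂)/(Z₂−Z₁)
k = ln(0.376/0.058) / (3.4 − 0.7) = ln(6.483) / 2.7 = 1.8691 / 2.7 = 0.6923 km⁻¹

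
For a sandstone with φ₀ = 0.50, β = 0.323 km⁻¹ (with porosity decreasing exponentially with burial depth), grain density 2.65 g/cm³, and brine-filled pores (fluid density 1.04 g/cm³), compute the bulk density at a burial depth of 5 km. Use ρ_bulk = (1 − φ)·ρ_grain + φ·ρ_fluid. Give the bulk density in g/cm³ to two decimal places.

2.49 g/cm³

Porosity at depth: φ = 0.5·exp(−0.323×5) = 0.5×0.1989 = 0.0994
Bulk density: ρ_b = (1−φ)ρ_g + φ·ρ_f = 0.9006×2.65 + 0.0994×1.04
       = 2.386 + 0.103 = 2.490 g/cm³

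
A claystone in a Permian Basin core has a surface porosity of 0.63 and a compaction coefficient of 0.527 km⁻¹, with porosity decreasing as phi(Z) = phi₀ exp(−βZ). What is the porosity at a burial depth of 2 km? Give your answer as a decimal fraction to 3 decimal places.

phi = phi₀·exp(−β·Z) = 0.63 × exp(−0.527 × 2) = 0.63 × exp(−1.054)
  = 0.63 × 0.3485 = 0.2196

0.220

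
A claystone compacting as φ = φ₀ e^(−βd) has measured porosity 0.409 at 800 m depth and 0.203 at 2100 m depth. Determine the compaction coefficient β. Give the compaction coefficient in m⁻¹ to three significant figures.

0.000539 m⁻¹

Working in km (1 km = 1000 m; β in km⁻¹ = β in m⁻¹ × 1000):
Athy: φ(d) = φ₀ e^(−βd) ⇒ φ₁/φ₂ = e^{β(d₂−d₁)} ⇒ β = ln(φ₁/φ₂)/(d₂−d₁)
β = ln(0.409/0.203) / (2.1 − 0.8) = ln(2.015) / 1.3 = 0.7005 / 1.3 = 0.5389 km⁻¹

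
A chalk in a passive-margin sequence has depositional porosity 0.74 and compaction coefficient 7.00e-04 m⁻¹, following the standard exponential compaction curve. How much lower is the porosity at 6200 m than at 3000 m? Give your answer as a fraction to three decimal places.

0.081

Working in km (1 km = 1000 m; k in km⁻¹ = k in m⁻¹ × 1000):
phi(3) = 0.74·e^(−0.7×3) = 0.0906
phi(6.2) = 0.74·e^(−0.7×6.2) = 0.0096
Δphi = 0.0906 − 0.0096 = 0.0810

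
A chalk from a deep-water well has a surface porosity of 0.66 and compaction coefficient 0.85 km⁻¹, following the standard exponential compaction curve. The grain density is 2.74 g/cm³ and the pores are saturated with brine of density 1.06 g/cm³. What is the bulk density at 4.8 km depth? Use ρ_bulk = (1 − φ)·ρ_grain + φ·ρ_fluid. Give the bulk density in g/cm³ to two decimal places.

2.72 g/cm³

Porosity at depth: φ = 0.66·exp(−0.85×4.8) = 0.66×0.0169 = 0.0112
Bulk density: ρ_b = (1−φ)ρ_g + φ·ρ_f = 0.9888×2.74 + 0.0112×1.06
       = 2.709 + 0.012 = 2.721 g/cm³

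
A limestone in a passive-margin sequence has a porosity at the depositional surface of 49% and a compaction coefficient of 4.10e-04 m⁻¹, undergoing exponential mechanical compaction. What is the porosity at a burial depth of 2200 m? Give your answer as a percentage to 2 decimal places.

19.88%

Working in km (1 km = 1000 m; β in km⁻¹ = β in m⁻¹ × 1000):
φ = φ₀·exp(−β·z) = 0.49 × exp(−0.41 × 2.2) = 0.49 × exp(−0.902)
  = 0.49 × 0.4058 = 0.1988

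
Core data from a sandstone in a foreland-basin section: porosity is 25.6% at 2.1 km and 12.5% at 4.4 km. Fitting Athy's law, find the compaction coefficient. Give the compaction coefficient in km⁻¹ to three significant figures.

Athy: n(Z) = n₀ e^(−cZ) ⇒ n₁/n₂ = e^{c(Z₂−Z₁)} ⇒ c = ln(n₁/n₂)/(Z₂−Z₁)
c = ln(0.256/0.125) / (4.4 − 2.1) = ln(2.048) / 2.3 = 0.7169 / 2.3 = 0.3117 km⁻¹

0.312 km⁻¹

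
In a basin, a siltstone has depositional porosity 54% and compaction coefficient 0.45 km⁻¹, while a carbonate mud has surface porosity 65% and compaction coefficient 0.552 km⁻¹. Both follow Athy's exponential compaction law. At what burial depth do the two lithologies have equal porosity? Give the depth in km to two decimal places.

1.82 km

Set phi₀ₐ e^(−βₐZ) = phi₀ᵦ e^(−βᵦZ) ⇒ ln(phi₀ₐ/phi₀ᵦ) = (βₐ − βᵦ)·Z
Z = ln(0.54/0.65) / (0.45 − 0.552) = -0.1854 / -0.102 = 1.818 km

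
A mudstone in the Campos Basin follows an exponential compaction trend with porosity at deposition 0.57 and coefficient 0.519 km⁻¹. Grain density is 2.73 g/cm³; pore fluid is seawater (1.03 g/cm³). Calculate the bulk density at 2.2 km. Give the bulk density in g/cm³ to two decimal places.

Porosity at depth: φ = 0.57·exp(−0.519×2.2) = 0.57×0.3192 = 0.1820
Bulk density: ρ_b = (1−φ)ρ_g + φ·ρ_f = 0.8180×2.73 + 0.1820×1.03
       = 2.233 + 0.187 = 2.421 g/cm³

2.42 g/cm³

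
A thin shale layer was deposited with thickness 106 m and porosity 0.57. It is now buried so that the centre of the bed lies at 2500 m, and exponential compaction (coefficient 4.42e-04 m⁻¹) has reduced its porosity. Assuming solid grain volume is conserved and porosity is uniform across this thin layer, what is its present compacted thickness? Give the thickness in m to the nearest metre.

Working in km (1 km = 1000 m; c in km⁻¹ = c in m⁻¹ × 1000):
Porosity at 2.5 km: phi = 0.57·exp(−0.442×2.5) = 0.1888
Solid-volume conservation: h(1−phi) = h₀(1−phi₀) ⇒ h = h₀·(1−phi₀)/(1−phi)
h = 0.106 × (1 − 0.57)/(1 − 0.1888) = 0.106 × 0.5301 = 0.0562 km

56 m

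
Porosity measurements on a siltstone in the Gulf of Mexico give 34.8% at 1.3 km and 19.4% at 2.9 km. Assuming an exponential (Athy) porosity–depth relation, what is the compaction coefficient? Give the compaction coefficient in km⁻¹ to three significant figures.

Athy: n(z) = n₀ e^(−cz) ⇒ n₁/n₂ = e^{c(z₂−z₁)} ⇒ c = ln(n₁/n₂)/(z₂−z₁)
c = ln(0.348/0.194) / (2.9 − 1.3) = ln(1.794) / 1.6 = 0.5843 / 1.6 = 0.3652 km⁻¹

0.365 km⁻¹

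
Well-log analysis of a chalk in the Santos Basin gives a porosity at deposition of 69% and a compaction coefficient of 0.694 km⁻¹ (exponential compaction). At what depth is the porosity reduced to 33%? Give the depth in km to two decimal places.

1.06 km

Invert Athy's law: z = ln(phi₀/phi) / k
z = ln(0.69/0.33) / 0.694 = ln(2.091) / 0.694 = 0.7376 / 0.694 = 1.063 km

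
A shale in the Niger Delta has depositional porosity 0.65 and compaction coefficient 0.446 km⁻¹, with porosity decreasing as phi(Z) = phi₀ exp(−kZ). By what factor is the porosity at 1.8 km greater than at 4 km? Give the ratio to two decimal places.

2.67

phi(Z₁)/phi(Z₂) = e^(−k·Z₁)/e^(−k·Z₂) = e^{k(Z₂−Z₁)}
= exp(0.446 × 2.2) = exp(0.9812) = 2.6677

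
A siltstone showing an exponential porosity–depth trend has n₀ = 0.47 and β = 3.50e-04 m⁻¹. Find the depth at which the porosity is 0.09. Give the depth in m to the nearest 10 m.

4720 m

Working in km (1 km = 1000 m; β in km⁻¹ = β in m⁻¹ × 1000):
Invert Athy's law: d = ln(n₀/n) / β
d = ln(0.47/0.09) / 0.35 = ln(5.222) / 0.35 = 1.6529 / 0.35 = 4.723 km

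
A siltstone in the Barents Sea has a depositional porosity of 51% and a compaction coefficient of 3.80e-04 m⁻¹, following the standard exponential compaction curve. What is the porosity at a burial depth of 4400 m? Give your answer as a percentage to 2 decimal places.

Working in km (1 km = 1000 m; c in km⁻¹ = c in m⁻¹ × 1000):
phi = phi₀·exp(−c·z) = 0.51 × exp(−0.38 × 4.4) = 0.51 × exp(−1.672)
  = 0.51 × 0.1879 = 0.0958

9.58%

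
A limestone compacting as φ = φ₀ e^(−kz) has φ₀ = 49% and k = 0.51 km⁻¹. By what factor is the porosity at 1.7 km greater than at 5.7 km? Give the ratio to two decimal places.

φ(z₁)/φ(z₂) = e^(−k·z₁)/e^(−k·z₂) = e^{k(z₂−z₁)}
= exp(0.51 × 4) = exp(2.04) = 7.6906

7.69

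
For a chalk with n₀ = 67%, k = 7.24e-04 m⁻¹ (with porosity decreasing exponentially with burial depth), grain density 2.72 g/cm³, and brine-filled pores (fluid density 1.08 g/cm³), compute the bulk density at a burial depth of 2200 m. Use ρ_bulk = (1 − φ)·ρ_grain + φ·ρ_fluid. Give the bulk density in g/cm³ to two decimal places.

2.50 g/cm³

Working in km (1 km = 1000 m; k in km⁻¹ = k in m⁻¹ × 1000):
Porosity at depth: n = 0.67·exp(−0.724×2.2) = 0.67×0.2034 = 0.1362
Bulk density: ρ_b = (1−n)ρ_g + n·ρ_f = 0.8638×2.72 + 0.1362×1.08
       = 2.349 + 0.147 = 2.497 g/cm³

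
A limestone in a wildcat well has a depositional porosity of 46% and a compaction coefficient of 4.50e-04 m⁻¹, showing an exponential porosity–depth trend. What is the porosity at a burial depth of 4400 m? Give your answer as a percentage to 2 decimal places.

Working in km (1 km = 1000 m; c in km⁻¹ = c in m⁻¹ × 1000):
phi = phi₀·exp(−c·Z) = 0.46 × exp(−0.45 × 4.4) = 0.46 × exp(−1.98)
  = 0.46 × 0.1381 = 0.0635

6.35%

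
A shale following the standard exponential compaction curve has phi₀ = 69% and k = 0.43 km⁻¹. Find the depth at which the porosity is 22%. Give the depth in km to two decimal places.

2.66 km

Invert Athy's law: z = ln(phi₀/phi) / k
z = ln(0.69/0.22) / 0.43 = ln(3.136) / 0.43 = 1.1431 / 0.43 = 2.658 km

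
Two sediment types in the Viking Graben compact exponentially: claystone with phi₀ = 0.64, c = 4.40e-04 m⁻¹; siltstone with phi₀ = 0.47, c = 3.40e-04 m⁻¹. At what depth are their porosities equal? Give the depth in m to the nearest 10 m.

Working in km (1 km = 1000 m; c in km⁻¹ = c in m⁻¹ × 1000):
Set phi₀ₐ e^(−cₐZ) = phi₀ᵦ e^(−cᵦZ) ⇒ ln(phi₀ₐ/phi₀ᵦ) = (cₐ − cᵦ)·Z
Z = ln(0.64/0.47) / (0.44 − 0.34) = 0.3087 / 0.1 = 3.087 km

3090 m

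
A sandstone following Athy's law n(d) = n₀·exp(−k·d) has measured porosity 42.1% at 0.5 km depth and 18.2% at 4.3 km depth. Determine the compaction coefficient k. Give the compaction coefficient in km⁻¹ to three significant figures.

Athy: n(d) = n₀ e^(−kd) ⇒ n₁/n₂ = e^{k(d₂−d₁)} ⇒ k = ln(n₁/n₂)/(d₂−d₁)
k = ln(0.421/0.182) / (4.3 − 0.5) = ln(2.313) / 3.8 = 0.8386 / 3.8 = 0.2207 km⁻¹

0.221 km⁻¹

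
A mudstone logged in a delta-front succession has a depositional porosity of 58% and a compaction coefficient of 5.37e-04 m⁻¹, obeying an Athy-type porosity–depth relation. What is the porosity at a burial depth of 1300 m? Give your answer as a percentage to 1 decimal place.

28.9%

Working in km (1 km = 1000 m; k in km⁻¹ = k in m⁻¹ × 1000):
n = n₀·exp(−k·z) = 0.58 × exp(−0.537 × 1.3) = 0.58 × exp(−0.6981)
  = 0.58 × 0.4975 = 0.2886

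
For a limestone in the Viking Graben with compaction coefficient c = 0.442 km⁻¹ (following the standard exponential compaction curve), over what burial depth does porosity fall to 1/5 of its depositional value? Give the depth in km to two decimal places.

3.64 km

φ/φ₀ = 1/5 ⇒ exp(−c·Z) = 1/5 ⇒ Z = ln(5) / c
Z = 1.6094 / 0.442 = 3.641 km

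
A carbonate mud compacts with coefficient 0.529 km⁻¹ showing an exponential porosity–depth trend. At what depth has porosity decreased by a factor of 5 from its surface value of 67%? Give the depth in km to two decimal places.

3.04 km

n/n₀ = 1/5 ⇒ exp(−k·z) = 1/5 ⇒ z = ln(5) / k
z = 1.6094 / 0.529 = 3.042 km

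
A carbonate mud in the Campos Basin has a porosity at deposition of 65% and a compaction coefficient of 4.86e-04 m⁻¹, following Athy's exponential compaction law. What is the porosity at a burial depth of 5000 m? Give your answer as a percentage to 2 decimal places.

5.72%

Working in km (1 km = 1000 m; β in km⁻¹ = β in m⁻¹ × 1000):
n = n₀·exp(−β·d) = 0.65 × exp(−0.486 × 5) = 0.65 × exp(−2.43)
  = 0.65 × 0.0880 = 0.0572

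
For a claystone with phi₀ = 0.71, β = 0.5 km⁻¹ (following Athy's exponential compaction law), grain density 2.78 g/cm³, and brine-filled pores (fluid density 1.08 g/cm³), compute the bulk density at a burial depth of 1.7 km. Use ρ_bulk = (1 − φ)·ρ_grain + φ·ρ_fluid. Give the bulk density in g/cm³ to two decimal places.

2.26 g/cm³

Porosity at depth: phi = 0.71·exp(−0.5×1.7) = 0.71×0.4274 = 0.3035
Bulk density: ρ_b = (1−phi)ρ_g + phi·ρ_f = 0.6965×2.78 + 0.3035×1.08
       = 1.936 + 0.328 = 2.264 g/cm³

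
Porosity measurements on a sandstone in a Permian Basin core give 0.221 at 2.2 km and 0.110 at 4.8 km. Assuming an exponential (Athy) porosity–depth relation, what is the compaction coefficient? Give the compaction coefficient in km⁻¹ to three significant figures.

Athy: n(Z) = n₀ e^(−kZ) ⇒ n₁/n₂ = e^{k(Z₂−Z₁)} ⇒ k = ln(n₁/n₂)/(Z₂−Z₁)
k = ln(0.221/0.11) / (4.8 − 2.2) = ln(2.009) / 2.6 = 0.6977 / 2.6 = 0.2683 km⁻¹

0.268 km⁻¹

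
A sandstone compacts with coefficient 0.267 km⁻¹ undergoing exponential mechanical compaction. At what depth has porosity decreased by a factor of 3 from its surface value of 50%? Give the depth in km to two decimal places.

n/n₀ = 1/3 ⇒ exp(−β·d) = 1/3 ⇒ d = ln(3) / β
d = 1.0986 / 0.267 = 4.115 km

4.11 km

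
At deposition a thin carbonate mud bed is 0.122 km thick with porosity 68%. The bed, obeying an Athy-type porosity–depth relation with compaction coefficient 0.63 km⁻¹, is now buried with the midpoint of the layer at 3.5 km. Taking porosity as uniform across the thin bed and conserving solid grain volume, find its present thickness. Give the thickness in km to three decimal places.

Porosity at 3.5 km: phi = 0.68·exp(−0.63×3.5) = 0.0750
Solid-volume conservation: h(1−phi) = h₀(1−phi₀) ⇒ h = h₀·(1−phi₀)/(1−phi)
h = 0.122 × (1 − 0.68)/(1 − 0.0750) = 0.122 × 0.3459 = 0.0422 km

0.042 km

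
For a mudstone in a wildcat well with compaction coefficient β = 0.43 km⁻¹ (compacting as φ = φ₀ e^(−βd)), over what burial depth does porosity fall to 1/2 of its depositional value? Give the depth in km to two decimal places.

1.61 km

φ/φ₀ = 1/2 ⇒ exp(−β·d) = 1/2 ⇒ d = ln(2) / β
d = 0.6931 / 0.43 = 1.612 km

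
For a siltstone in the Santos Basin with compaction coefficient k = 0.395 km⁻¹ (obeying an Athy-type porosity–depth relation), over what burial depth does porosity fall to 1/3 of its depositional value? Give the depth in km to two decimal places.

φ/φ₀ = 1/3 ⇒ exp(−k·d) = 1/3 ⇒ d = ln(3) / k
d = 1.0986 / 0.395 = 2.781 km

2.78 km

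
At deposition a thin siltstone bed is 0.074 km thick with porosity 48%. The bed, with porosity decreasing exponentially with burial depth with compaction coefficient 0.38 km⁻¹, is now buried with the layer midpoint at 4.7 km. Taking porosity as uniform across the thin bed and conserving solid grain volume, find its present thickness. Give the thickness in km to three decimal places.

Porosity at 4.7 km: n = 0.48·exp(−0.38×4.7) = 0.0805
Solid-volume conservation: h(1−n) = h₀(1−n₀) ⇒ h = h₀·(1−n₀)/(1−n)
h = 0.074 × (1 − 0.48)/(1 − 0.0805) = 0.074 × 0.5655 = 0.0418 km

0.042 km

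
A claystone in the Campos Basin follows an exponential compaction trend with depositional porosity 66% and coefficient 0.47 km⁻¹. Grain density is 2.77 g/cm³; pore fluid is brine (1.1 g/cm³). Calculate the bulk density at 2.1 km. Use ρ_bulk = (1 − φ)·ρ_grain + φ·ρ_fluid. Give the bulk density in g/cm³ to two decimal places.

Porosity at depth: phi = 0.66·exp(−0.47×2.1) = 0.66×0.3727 = 0.2460
Bulk density: ρ_b = (1−phi)ρ_g + phi·ρ_f = 0.7540×2.77 + 0.2460×1.1
       = 2.089 + 0.271 = 2.359 g/cm³

2.36 g/cm³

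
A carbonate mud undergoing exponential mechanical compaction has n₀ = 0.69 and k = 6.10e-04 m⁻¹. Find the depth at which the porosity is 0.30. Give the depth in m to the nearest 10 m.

Working in km (1 km = 1000 m; k in km⁻¹ = k in m⁻¹ × 1000):
Invert Athy's law: z = ln(n₀/n) / k
z = ln(0.69/0.3) / 0.61 = ln(2.3) / 0.61 = 0.8329 / 0.61 = 1.365 km

1370 m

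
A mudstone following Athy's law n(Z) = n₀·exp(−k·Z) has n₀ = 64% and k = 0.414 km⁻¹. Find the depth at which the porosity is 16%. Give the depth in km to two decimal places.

Invert Athy's law: Z = ln(n₀/n) / k
Z = ln(0.64/0.16) / 0.414 = ln(4) / 0.414 = 1.3863 / 0.414 = 3.349 km

3.35 km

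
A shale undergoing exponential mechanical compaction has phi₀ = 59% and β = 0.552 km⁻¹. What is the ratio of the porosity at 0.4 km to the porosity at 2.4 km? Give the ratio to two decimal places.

phi(d₁)/phi(d₂) = e^(−β·d₁)/e^(−β·d₂) = e^{β(d₂−d₁)}
= exp(0.552 × 2) = exp(1.104) = 3.0162

3.02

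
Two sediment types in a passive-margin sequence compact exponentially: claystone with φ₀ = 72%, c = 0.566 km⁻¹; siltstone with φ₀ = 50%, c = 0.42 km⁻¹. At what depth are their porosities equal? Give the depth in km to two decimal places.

Set φ₀ₐ e^(−cₐd) = φ₀ᵦ e^(−cᵦd) ⇒ ln(φ₀ₐ/φ₀ᵦ) = (cₐ − cᵦ)·d
d = ln(0.72/0.5) / (0.566 − 0.42) = 0.3646 / 0.146 = 2.498 km

2.50 km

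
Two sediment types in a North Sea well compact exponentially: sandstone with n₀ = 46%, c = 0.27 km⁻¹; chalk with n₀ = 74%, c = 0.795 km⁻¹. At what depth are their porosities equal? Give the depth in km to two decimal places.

0.91 km

Set n₀ₐ e^(−cₐd) = n₀ᵦ e^(−cᵦd) ⇒ ln(n₀ₐ/n₀ᵦ) = (cₐ − cᵦ)·d
d = ln(0.46/0.74) / (0.27 − 0.795) = -0.4754 / -0.525 = 0.906 km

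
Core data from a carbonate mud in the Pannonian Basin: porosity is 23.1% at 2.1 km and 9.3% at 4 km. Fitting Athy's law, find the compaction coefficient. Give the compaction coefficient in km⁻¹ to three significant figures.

0.479 km⁻¹

Athy: n(d) = n₀ e^(−βd) ⇒ n₁/n₂ = e^{β(d₂−d₁)} ⇒ β = ln(n₁/n₂)/(d₂−d₁)
β = ln(0.231/0.093) / (4 − 2.1) = ln(2.484) / 1.9 = 0.9098 / 1.9 = 0.4789 km⁻¹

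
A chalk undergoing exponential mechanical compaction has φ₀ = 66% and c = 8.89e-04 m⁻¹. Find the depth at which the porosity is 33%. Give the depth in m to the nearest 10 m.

780 m

Working in km (1 km = 1000 m; c in km⁻¹ = c in m⁻¹ × 1000):
Invert Athy's law: Z = ln(φ₀/φ) / c
Z = ln(0.66/0.33) / 0.889 = ln(2) / 0.889 = 0.6931 / 0.889 = 0.780 km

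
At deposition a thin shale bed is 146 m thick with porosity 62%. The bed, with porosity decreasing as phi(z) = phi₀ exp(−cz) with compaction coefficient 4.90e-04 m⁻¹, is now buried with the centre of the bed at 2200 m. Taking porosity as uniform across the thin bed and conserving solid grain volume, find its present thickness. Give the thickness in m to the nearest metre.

Working in km (1 km = 1000 m; c in km⁻¹ = c in m⁻¹ × 1000):
Porosity at 2.2 km: phi = 0.62·exp(−0.49×2.2) = 0.2110
Solid-volume conservation: h(1−phi) = h₀(1−phi₀) ⇒ h = h₀·(1−phi₀)/(1−phi)
h = 0.146 × (1 − 0.62)/(1 − 0.2110) = 0.146 × 0.4816 = 0.0703 km

70 m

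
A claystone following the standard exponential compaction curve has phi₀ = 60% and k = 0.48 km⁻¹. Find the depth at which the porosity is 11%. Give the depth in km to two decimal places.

3.53 km

Invert Athy's law: z = ln(phi₀/phi) / k
z = ln(0.6/0.11) / 0.48 = ln(5.455) / 0.48 = 1.6964 / 0.48 = 3.534 km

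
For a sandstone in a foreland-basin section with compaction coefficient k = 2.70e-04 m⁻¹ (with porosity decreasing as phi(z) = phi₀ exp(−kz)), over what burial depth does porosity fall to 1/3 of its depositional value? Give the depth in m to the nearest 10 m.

Working in km (1 km = 1000 m; k in km⁻¹ = k in m⁻¹ × 1000):
phi/phi₀ = 1/3 ⇒ exp(−k·z) = 1/3 ⇒ z = ln(3) / k
z = 1.0986 / 0.27 = 4.069 km

4070 m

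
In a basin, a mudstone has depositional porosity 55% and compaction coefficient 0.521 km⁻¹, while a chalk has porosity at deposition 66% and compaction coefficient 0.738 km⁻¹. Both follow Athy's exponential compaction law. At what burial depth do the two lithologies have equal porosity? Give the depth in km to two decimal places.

Set φ₀ₐ e^(−βₐz) = φ₀ᵦ e^(−βᵦz) ⇒ ln(φ₀ₐ/φ₀ᵦ) = (βₐ − βᵦ)·z
z = ln(0.55/0.66) / (0.521 − 0.738) = -0.1823 / -0.217 = 0.840 km

0.84 km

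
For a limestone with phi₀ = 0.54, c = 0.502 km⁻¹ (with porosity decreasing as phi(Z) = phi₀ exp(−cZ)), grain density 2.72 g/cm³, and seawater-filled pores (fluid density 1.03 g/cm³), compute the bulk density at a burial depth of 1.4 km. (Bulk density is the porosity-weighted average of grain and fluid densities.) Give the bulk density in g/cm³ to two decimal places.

2.27 g/cm³

Porosity at depth: phi = 0.54·exp(−0.502×1.4) = 0.54×0.4952 = 0.2674
Bulk density: ρ_b = (1−phi)ρ_g + phi·ρ_f = 0.7326×2.72 + 0.2674×1.03
       = 1.993 + 0.275 = 2.268 g/cm³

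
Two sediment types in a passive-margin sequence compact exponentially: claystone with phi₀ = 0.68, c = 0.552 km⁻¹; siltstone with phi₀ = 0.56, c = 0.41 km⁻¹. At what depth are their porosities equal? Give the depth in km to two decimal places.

Set phi₀ₐ e^(−cₐd) = phi₀ᵦ e^(−cᵦd) ⇒ ln(phi₀ₐ/phi₀ᵦ) = (cₐ − cᵦ)·d
d = ln(0.68/0.56) / (0.552 − 0.41) = 0.1942 / 0.142 = 1.367 km

1.37 km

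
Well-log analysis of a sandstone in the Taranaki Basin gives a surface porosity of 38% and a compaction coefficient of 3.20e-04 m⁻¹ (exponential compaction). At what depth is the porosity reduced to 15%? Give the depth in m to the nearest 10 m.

Working in km (1 km = 1000 m; β in km⁻¹ = β in m⁻¹ × 1000):
Invert Athy's law: Z = ln(n₀/n) / β
Z = ln(0.38/0.15) / 0.32 = ln(2.533) / 0.32 = 0.9295 / 0.32 = 2.905 km

2900 m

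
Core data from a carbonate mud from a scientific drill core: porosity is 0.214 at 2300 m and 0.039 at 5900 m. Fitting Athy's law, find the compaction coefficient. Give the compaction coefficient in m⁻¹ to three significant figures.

Working in km (1 km = 1000 m; c in km⁻¹ = c in m⁻¹ × 1000):
Athy: n(d) = n₀ e^(−cd) ⇒ n₁/n₂ = e^{c(d₂−d₁)} ⇒ c = ln(n₁/n₂)/(d₂−d₁)
c = ln(0.214/0.039) / (5.9 − 2.3) = ln(5.487) / 3.6 = 1.7024 / 3.6 = 0.4729 km⁻¹

0.000473 m⁻¹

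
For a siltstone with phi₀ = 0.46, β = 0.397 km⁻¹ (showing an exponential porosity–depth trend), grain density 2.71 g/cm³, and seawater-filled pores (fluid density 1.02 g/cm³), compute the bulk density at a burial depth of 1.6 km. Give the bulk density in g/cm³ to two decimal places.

Porosity at depth: phi = 0.46·exp(−0.397×1.6) = 0.46×0.5298 = 0.2437
Bulk density: ρ_b = (1−phi)ρ_g + phi·ρ_f = 0.7563×2.71 + 0.2437×1.02
       = 2.050 + 0.249 = 2.298 g/cm³

2.30 g/cm³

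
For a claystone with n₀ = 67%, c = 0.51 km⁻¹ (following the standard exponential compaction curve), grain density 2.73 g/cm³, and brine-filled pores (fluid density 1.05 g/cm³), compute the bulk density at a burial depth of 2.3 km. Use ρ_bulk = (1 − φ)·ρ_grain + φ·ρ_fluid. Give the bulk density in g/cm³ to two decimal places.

2.38 g/cm³

Porosity at depth: n = 0.67·exp(−0.51×2.3) = 0.67×0.3094 = 0.2073
Bulk density: ρ_b = (1−n)ρ_g + n·ρ_f = 0.7927×2.73 + 0.2073×1.05
       = 2.164 + 0.218 = 2.382 g/cm³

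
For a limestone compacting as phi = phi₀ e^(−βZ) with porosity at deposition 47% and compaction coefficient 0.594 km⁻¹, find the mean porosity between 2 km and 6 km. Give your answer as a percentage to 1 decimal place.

5.5%

⟨phi⟩ = (1/(Z₂−Z₁)) ∫ phi₀ e^(−βZ) dZ = phi₀·(e^(−β·Z₁) − e^(−β·Z₂)) / (β·(Z₂−Z₁))
e^(−0.594×2) = 0.3048; e^(−0.594×6) = 0.0283
⟨phi⟩ = 0.47 × (0.3048 − 0.0283) / (0.594 × 4) = 0.47 × 0.1164 = 0.0547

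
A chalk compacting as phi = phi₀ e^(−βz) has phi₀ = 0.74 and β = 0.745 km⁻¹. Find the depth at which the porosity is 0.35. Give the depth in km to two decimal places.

Invert Athy's law: z = ln(phi₀/phi) / β
z = ln(0.74/0.35) / 0.745 = ln(2.114) / 0.745 = 0.7487 / 0.745 = 1.005 km

1.00 km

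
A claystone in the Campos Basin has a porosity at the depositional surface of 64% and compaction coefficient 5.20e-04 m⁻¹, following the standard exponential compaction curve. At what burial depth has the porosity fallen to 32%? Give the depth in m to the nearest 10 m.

1330 m

Working in km (1 km = 1000 m; β in km⁻¹ = β in m⁻¹ × 1000):
Invert Athy's law: Z = ln(φ₀/φ) / β
Z = ln(0.64/0.32) / 0.52 = ln(2) / 0.52 = 0.6931 / 0.52 = 1.333 km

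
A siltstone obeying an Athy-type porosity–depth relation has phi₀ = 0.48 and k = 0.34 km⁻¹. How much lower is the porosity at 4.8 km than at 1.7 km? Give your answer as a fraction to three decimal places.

phi(1.7) = 0.48·e^(−0.34×1.7) = 0.2693
phi(4.8) = 0.48·e^(−0.34×4.8) = 0.0939
Δphi = 0.2693 − 0.0939 = 0.1754

0.175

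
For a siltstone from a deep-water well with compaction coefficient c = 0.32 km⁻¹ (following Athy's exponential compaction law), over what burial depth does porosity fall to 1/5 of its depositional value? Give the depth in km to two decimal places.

5.03 km

n/n₀ = 1/5 ⇒ exp(−c·Z) = 1/5 ⇒ Z = ln(5) / c
Z = 1.6094 / 0.32 = 5.029 km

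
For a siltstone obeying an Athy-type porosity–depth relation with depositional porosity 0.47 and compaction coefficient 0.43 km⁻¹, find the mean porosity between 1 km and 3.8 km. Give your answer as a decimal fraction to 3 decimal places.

⟨φ⟩ = (1/(Z₂−Z₁)) ∫ φ₀ e^(−kZ) dZ = φ₀·(e^(−k·Z₁) − e^(−k·Z₂)) / (k·(Z₂−Z₁))
e^(−0.43×1) = 0.6505; e^(−0.43×3.8) = 0.1951
⟨φ⟩ = 0.47 × (0.6505 − 0.1951) / (0.43 × 2.8) = 0.47 × 0.3782 = 0.1778

0.178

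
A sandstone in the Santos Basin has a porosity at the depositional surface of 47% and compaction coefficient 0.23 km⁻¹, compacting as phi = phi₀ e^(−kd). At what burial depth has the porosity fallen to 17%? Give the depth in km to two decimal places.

4.42 km

Invert Athy's law: d = ln(phi₀/phi) / k
d = ln(0.47/0.17) / 0.23 = ln(2.765) / 0.23 = 1.0169 / 0.23 = 4.421 km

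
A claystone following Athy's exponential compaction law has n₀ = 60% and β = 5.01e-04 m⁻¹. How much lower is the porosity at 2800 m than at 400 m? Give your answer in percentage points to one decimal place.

34.3 percentage points

Working in km (1 km = 1000 m; β in km⁻¹ = β in m⁻¹ × 1000):
n(0.4) = 0.6·e^(−0.501×0.4) = 0.4910
n(2.8) = 0.6·e^(−0.501×2.8) = 0.1475
Δn = 0.4910 − 0.1475 = 0.3435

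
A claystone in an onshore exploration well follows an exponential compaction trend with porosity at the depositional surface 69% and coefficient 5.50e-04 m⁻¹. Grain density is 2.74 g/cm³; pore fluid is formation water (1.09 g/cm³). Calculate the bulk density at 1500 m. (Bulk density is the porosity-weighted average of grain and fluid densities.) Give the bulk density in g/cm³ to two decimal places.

2.24 g/cm³

Working in km (1 km = 1000 m; c in km⁻¹ = c in m⁻¹ × 1000):
Porosity at depth: phi = 0.69·exp(−0.55×1.5) = 0.69×0.4382 = 0.3024
Bulk density: ρ_b = (1−phi)ρ_g + phi·ρ_f = 0.6976×2.74 + 0.3024×1.09
       = 1.911 + 0.330 = 2.241 g/cm³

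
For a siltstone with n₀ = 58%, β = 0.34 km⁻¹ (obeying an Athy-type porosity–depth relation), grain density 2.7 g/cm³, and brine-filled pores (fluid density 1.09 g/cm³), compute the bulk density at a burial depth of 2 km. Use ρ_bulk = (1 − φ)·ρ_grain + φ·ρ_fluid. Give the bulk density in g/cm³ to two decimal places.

2.23 g/cm³

Porosity at depth: n = 0.58·exp(−0.34×2) = 0.58×0.5066 = 0.2938
Bulk density: ρ_b = (1−n)ρ_g + n·ρ_f = 0.7062×2.7 + 0.2938×1.09
       = 1.907 + 0.320 = 2.227 g/cm³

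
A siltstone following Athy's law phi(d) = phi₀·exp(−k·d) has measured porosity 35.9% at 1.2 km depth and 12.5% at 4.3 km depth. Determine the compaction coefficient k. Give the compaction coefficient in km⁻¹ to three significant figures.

Athy: phi(d) = phi₀ e^(−kd) ⇒ phi₁/phi₂ = e^{k(d₂−d₁)} ⇒ k = ln(phi₁/phi₂)/(d₂−d₁)
k = ln(0.359/0.125) / (4.3 − 1.2) = ln(2.872) / 3.1 = 1.0550 / 3.1 = 0.3403 km⁻¹

0.340 km⁻¹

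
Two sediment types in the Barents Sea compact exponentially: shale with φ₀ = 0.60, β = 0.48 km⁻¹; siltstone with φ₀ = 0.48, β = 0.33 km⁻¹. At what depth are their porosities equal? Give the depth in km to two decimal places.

1.49 km

Set φ₀ₐ e^(−βₐz) = φ₀ᵦ e^(−βᵦz) ⇒ ln(φ₀ₐ/φ₀ᵦ) = (βₐ − βᵦ)·z
z = ln(0.6/0.48) / (0.48 − 0.33) = 0.2231 / 0.15 = 1.488 km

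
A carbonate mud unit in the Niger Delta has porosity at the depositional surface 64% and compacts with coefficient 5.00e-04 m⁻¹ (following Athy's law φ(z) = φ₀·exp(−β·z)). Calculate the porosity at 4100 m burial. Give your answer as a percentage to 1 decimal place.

Working in km (1 km = 1000 m; β in km⁻¹ = β in m⁻¹ × 1000):
φ = φ₀·exp(−β·z) = 0.64 × exp(−0.5 × 4.1) = 0.64 × exp(−2.05)
  = 0.64 × 0.1287 = 0.0824

8.2%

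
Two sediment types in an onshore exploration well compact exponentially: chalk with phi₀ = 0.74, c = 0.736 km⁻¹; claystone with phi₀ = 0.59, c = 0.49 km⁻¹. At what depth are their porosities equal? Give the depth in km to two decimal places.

Set phi₀ₐ e^(−cₐZ) = phi₀ᵦ e^(−cᵦZ) ⇒ ln(phi₀ₐ/phi₀ᵦ) = (cₐ − cᵦ)·Z
Z = ln(0.74/0.59) / (0.736 − 0.49) = 0.2265 / 0.246 = 0.921 km

0.92 km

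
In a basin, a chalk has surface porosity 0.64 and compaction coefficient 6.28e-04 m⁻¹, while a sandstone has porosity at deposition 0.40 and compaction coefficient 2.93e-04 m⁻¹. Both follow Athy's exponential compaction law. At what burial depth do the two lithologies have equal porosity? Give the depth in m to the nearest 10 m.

1400 m

Working in km (1 km = 1000 m; β in km⁻¹ = β in m⁻¹ × 1000):
Set phi₀ₐ e^(−βₐZ) = phi₀ᵦ e^(−βᵦZ) ⇒ ln(phi₀ₐ/phi₀ᵦ) = (βₐ − βᵦ)·Z
Z = ln(0.64/0.4) / (0.628 − 0.293) = 0.4700 / 0.335 = 1.403 km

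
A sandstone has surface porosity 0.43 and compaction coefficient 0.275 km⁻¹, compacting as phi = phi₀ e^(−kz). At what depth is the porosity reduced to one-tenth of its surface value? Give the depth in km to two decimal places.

phi/phi₀ = 1/10 ⇒ exp(−k·z) = 1/10 ⇒ z = ln(10) / k
z = 2.3026 / 0.275 = 8.373 km

8.37 km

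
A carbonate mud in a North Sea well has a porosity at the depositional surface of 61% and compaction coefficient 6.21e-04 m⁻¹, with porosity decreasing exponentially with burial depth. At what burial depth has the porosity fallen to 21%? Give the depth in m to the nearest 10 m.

1720 m

Working in km (1 km = 1000 m; c in km⁻¹ = c in m⁻¹ × 1000):
Invert Athy's law: z = ln(n₀/n) / c
z = ln(0.61/0.21) / 0.621 = ln(2.905) / 0.621 = 1.0664 / 0.621 = 1.717 km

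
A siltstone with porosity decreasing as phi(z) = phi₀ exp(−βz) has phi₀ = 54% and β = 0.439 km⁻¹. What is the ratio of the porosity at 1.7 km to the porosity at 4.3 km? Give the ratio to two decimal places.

phi(z₁)/phi(z₂) = e^(−β·z₁)/e^(−β·z₂) = e^{β(z₂−z₁)}
= exp(0.439 × 2.6) = exp(1.141) = 3.1311

3.13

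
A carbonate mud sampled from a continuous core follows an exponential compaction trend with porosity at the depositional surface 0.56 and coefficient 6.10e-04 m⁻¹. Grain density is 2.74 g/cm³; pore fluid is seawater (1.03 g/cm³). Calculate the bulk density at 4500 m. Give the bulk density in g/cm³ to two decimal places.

Working in km (1 km = 1000 m; β in km⁻¹ = β in m⁻¹ × 1000):
Porosity at depth: n = 0.56·exp(−0.61×4.5) = 0.56×0.0642 = 0.0360
Bulk density: ρ_b = (1−n)ρ_g + n·ρ_f = 0.9640×2.74 + 0.0360×1.03
       = 2.641 + 0.037 = 2.678 g/cm³

2.68 g/cm³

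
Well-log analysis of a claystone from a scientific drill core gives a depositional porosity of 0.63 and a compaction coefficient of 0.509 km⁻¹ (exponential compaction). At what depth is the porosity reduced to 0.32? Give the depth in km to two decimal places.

Invert Athy's law: z = ln(phi₀/phi) / β
z = ln(0.63/0.32) / 0.509 = ln(1.969) / 0.509 = 0.6774 / 0.509 = 1.331 km

1.33 km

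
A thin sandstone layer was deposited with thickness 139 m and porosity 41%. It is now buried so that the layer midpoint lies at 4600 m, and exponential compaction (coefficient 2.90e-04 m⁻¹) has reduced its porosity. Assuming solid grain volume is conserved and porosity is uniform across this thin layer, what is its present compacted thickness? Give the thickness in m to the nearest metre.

92 m

Working in km (1 km = 1000 m; c in km⁻¹ = c in m⁻¹ × 1000):
Porosity at 4.6 km: phi = 0.41·exp(−0.29×4.6) = 0.1080
Solid-volume conservation: h(1−phi) = h₀(1−phi₀) ⇒ h = h₀·(1−phi₀)/(1−phi)
h = 0.139 × (1 − 0.41)/(1 − 0.1080) = 0.139 × 0.6614 = 0.0919 km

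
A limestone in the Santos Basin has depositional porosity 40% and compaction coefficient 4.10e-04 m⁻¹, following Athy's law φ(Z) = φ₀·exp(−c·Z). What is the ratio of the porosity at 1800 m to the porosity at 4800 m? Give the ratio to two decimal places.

Working in km (1 km = 1000 m; c in km⁻¹ = c in m⁻¹ × 1000):
φ(Z₁)/φ(Z₂) = e^(−c·Z₁)/e^(−c·Z₂) = e^{c(Z₂−Z₁)}
= exp(0.41 × 3) = exp(1.23) = 3.4212

3.42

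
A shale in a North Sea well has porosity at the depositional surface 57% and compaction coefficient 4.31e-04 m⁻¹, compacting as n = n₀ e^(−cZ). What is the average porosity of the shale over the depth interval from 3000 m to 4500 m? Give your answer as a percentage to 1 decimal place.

Working in km (1 km = 1000 m; c in km⁻¹ = c in m⁻¹ × 1000):
⟨n⟩ = (1/(Z₂−Z₁)) ∫ n₀ e^(−cZ) dZ = n₀·(e^(−c·Z₁) − e^(−c·Z₂)) / (c·(Z₂−Z₁))
e^(−0.431×3) = 0.2744; e^(−0.431×4.5) = 0.1438
⟨n⟩ = 0.57 × (0.2744 − 0.1438) / (0.431 × 1.5) = 0.57 × 0.2021 = 0.1152

11.5%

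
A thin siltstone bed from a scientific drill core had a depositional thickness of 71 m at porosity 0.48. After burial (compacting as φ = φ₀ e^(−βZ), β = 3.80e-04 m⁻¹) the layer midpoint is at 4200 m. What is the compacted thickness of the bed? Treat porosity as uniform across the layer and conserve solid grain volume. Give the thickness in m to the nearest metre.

41 m

Working in km (1 km = 1000 m; β in km⁻¹ = β in m⁻¹ × 1000):
Porosity at 4.2 km: φ = 0.48·exp(−0.38×4.2) = 0.0973
Solid-volume conservation: h(1−φ) = h₀(1−φ₀) ⇒ h = h₀·(1−φ₀)/(1−φ)
h = 0.071 × (1 − 0.48)/(1 − 0.0973) = 0.071 × 0.5760 = 0.0409 km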